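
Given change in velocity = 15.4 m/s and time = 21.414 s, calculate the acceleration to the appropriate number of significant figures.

acceleration = 15.4 m/s ÷ 21.414 s = 0.719155692538… m/s².
15.4 has 3 significant figures; 21.414 has 5.
Division/multiplication keeps the fewest: 3 significant figures.
Rounded: 0.719 m/s².

0.719 m/s²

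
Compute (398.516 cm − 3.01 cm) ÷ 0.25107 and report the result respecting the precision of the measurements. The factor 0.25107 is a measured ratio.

398.516 cm − 3.01 cm = 395.506 cm; the difference is limited to 2 decimal places (5 s.f.).
Carrying full precision, 395.506 ÷ 0.25107 = 1575.28179392… cm; 0.25107 has 5 s.f., so the result keeps min(5, 5) = 5 s.f.
Rounded to 5 significant figures: 1575.3 cm.

1575.3 cm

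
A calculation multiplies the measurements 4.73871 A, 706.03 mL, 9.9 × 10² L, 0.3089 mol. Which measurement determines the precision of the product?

4.73871 A → 6 s.f.; 706.03 mL → 5 s.f.; 9.9 × 10² L → 2 s.f.; 0.3089 mol → 4 s.f.
The fewest is 2 significant figures, from 9.9 × 10² L.

9.9 × 10² L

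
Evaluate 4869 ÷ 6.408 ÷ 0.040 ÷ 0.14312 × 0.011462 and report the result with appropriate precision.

4869 ÷ 6.408 ÷ 0.040 ÷ 0.14312 × 0.011462 = 1521.30872733…
Multiplication/division keeps the fewest significant figures: 4869 → 4 s.f., 6.408 → 4 s.f., 0.040 → 2 s.f., 0.14312 → 5 s.f., 0.011462 → 5 s.f.; limit is 2.
Rounded to 2 significant figures: 1.5 × 10³.

1.5 × 10³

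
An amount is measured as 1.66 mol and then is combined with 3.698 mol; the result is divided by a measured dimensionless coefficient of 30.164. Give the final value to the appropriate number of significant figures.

1.66 mol + 3.698 mol = 5.358 mol; the sum is limited to 2 decimal places (3 s.f.).
Carrying full precision, 5.358 ÷ 30.164 = 0.177628961676… mol; 30.164 has 5 s.f., so the result keeps min(3, 5) = 3 s.f.
Rounded to 3 significant figures: 0.178 mol.

0.178 mol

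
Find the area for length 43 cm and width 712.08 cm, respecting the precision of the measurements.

3.1 × 10⁴ cm²

area = 43 cm × 712.08 cm = 30619.44 cm².
43 has 2 significant figures; 712.08 has 5.
Division/multiplication keeps the fewest: 2 significant figures.
Rounded: 3.1 × 10⁴ cm².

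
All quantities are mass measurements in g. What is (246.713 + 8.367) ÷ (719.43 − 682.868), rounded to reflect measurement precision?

246.713 + 8.367 = 255.080, limited to 3 d.p. → 6 s.f.; 719.43 − 682.868 = 36.562, limited to 2 d.p. → 4 s.f.
Carrying full precision, 255.080 ÷ 36.562 = 6.97664241562…; keep min(6, 4) = 4 s.f.
Rounded to 4 significant figures: 6.977.

6.977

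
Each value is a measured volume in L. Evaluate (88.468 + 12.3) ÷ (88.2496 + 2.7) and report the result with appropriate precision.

1.11

88.468 + 12.3 = 100.768, limited to 1 d.p. → 4 s.f.; 88.2496 + 2.7 = 90.9496, limited to 1 d.p. → 3 s.f.
Carrying full precision, 100.768 ÷ 90.9496 = 1.10795429557…; keep min(4, 3) = 3 s.f.
Rounded to 3 significant figures: 1.11.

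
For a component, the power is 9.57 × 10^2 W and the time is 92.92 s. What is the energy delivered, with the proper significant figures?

energy delivered = 9.57 × 10^2 W × 92.92 s = 88924.44 J.
9.57 × 10^2 has 3 significant figures; 92.92 has 4.
Division/multiplication keeps the fewest: 3 significant figures.
Rounded: 8.89 × 10^4 J.

8.89 × 10^4 J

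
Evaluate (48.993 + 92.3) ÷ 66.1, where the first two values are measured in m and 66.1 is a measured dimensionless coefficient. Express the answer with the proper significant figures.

2.14 m

48.993 m + 92.3 m = 141.293 m; the sum is limited to 1 decimal place (4 s.f.).
Carrying full precision, 141.293 ÷ 66.1 = 2.13756429652… m; 66.1 has 3 s.f., so the result keeps min(4, 3) = 3 s.f.
Rounded to 3 significant figures: 2.14 m.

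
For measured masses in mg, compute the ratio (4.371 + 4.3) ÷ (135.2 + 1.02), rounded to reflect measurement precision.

0.064

4.371 + 4.3 = 8.671, limited to 1 d.p. → 2 s.f.; 135.2 + 1.02 = 136.22, limited to 1 d.p. → 4 s.f.
Carrying full precision, 8.671 ÷ 136.22 = 0.0636543826164…; keep min(2, 4) = 2 s.f.
Rounded to 2 significant figures: 0.064.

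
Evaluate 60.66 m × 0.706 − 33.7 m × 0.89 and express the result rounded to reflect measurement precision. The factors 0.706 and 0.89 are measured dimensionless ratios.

60.66 × 0.706 = 42.82596 → 42.8 m (3 s.f., last digit at the 10^-1 place).
33.7 × 0.89 = 29.993 → 30. m (2 s.f., last digit at the 10^0 place).
Difference: 12.83296 m; keep the coarser place, 10^0.
Result: 13 m.

13 m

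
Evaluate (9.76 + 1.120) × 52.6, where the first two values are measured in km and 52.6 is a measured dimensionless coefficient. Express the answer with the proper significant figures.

9.76 km + 1.120 km = 10.880 km; the sum is limited to 2 decimal places (4 s.f.).
Carrying full precision, 10.880 × 52.6 = 572.288 km; 52.6 has 3 s.f., so the result keeps min(4, 3) = 3 s.f.
Rounded to 3 significant figures: 572 km.

572 km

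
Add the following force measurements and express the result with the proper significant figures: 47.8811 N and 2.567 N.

50.448 N

47.8811 N + 2.567 N = 50.4481 N.
Addition/subtraction keeps the fewest decimal places: 47.8811 → 4 decimal places, 2.567 → 3 decimal places; limit is 3.
Rounded to 3 decimal places: 50.448 N.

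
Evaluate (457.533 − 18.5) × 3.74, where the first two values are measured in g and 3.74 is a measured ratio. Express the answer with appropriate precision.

1.64 × 10^3 g

457.533 g − 18.5 g = 439.033 g; the difference is limited to 1 decimal place (4 s.f.).
Carrying full precision, 439.033 × 3.74 = 1641.98342 g; 3.74 has 3 s.f., so the result keeps min(4, 3) = 3 s.f.
Rounded to 3 significant figures: 1.64 × 10^3 g.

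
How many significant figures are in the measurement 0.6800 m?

4

0.6800: leading zeros are not significant; trailing zeros after a decimal point are significant.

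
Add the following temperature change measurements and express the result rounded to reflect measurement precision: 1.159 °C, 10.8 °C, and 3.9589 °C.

1.159 °C + 10.8 °C + 3.9589 °C = 15.9179 °C.
Addition/subtraction keeps the fewest decimal places: 1.159 → 3 decimal places, 10.8 → 1 decimal place, 3.9589 → 4 decimal places; limit is 1.
Rounded to 1 decimal place: 15.9 °C.

15.9 °C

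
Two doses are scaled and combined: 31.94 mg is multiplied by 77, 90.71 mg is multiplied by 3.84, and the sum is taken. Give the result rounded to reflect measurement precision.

2.8 × 10³ mg

31.94 × 77 = 2459.38 → 2.5 × 10³ mg (2 s.f., last digit at the 10^2 place).
90.71 × 3.84 = 348.3264 → 348 mg (3 s.f., last digit at the 10^0 place).
Sum: 2807.7064 mg; keep the coarser place, 10^2.
Result: 2.8 × 10³ mg.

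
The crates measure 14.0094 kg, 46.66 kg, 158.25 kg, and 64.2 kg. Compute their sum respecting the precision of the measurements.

14.0094 kg + 46.66 kg + 158.25 kg + 64.2 kg = 283.1194 kg.
Addition/subtraction keeps the fewest decimal places: 14.0094 → 4 decimal places, 46.66 → 2 decimal places, 158.25 → 2 decimal places, 64.2 → 1 decimal place; limit is 1.
Rounded to 1 decimal place: 283.1 kg.

283.1 kg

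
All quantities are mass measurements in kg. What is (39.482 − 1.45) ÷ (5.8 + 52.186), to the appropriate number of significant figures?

0.656

39.482 − 1.45 = 38.032, limited to 2 d.p. → 4 s.f.; 5.8 + 52.186 = 57.986, limited to 1 d.p. → 3 s.f.
Carrying full precision, 38.032 ÷ 57.986 = 0.655882454386…; keep min(4, 3) = 3 s.f.
Rounded to 3 significant figures: 0.656.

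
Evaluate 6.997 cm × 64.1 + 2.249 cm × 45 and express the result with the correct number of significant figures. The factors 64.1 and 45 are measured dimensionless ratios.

6.997 × 64.1 = 448.5077 → 449 cm (3 s.f., last digit at the 10^0 place).
2.249 × 45 = 101.205 → 1.0 × 10² cm (2 s.f., last digit at the 10^1 place).
Sum: 549.7127 cm; keep the coarser place, 10^1.
Result: 5.5 × 10² cm.

5.5 × 10² cm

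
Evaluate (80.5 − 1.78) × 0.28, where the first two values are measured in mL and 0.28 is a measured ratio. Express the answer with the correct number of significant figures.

80.5 mL − 1.78 mL = 78.72 mL; the difference is limited to 1 decimal place (3 s.f.).
Carrying full precision, 78.72 × 0.28 = 22.0416 mL; 0.28 has 2 s.f., so the result keeps min(3, 2) = 2 s.f.
Rounded to 2 significant figures: 22 mL.

22 mL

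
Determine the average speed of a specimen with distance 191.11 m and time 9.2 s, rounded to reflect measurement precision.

average speed = 191.11 m ÷ 9.2 s = 20.772826087… m/s.
191.11 has 5 significant figures; 9.2 has 2.
Division/multiplication keeps the fewest: 2 significant figures.
Rounded: 21 m/s.

21 m/s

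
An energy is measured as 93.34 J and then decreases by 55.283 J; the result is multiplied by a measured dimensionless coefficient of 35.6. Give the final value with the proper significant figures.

1.35 × 10^3 J

93.34 J − 55.283 J = 38.057 J; the difference is limited to 2 decimal places (4 s.f.).
Carrying full precision, 38.057 × 35.6 = 1354.8292 J; 35.6 has 3 s.f., so the result keeps min(4, 3) = 3 s.f.
Rounded to 3 significant figures: 1.35 × 10^3 J.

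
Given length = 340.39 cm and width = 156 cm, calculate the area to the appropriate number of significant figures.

5.31 × 10^4 cm²

area = 340.39 cm × 156 cm = 53100.84 cm².
340.39 has 5 significant figures; 156 has 3.
Division/multiplication keeps the fewest: 3 significant figures.
Rounded: 5.31 × 10^4 cm².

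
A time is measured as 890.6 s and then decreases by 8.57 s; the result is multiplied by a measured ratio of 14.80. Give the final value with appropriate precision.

1.305 × 10⁴ s

890.6 s − 8.57 s = 882.03 s; the difference is limited to 1 decimal place (4 s.f.).
Carrying full precision, 882.03 × 14.80 = 13054.044 s; 14.80 has 4 s.f., so the result keeps min(4, 4) = 4 s.f.
Rounded to 4 significant figures: 1.305 × 10⁴ s.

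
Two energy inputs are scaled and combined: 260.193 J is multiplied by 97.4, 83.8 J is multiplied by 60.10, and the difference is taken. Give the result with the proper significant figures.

2.03 × 10^4 J

260.193 × 97.4 = 25342.7982 → 2.53 × 10^4 J (3 s.f., last digit at the 10^2 place).
83.8 × 60.10 = 5036.38 → 5.04 × 10^3 J (3 s.f., last digit at the 10^1 place).
Difference: 20306.4182 J; keep the coarser place, 10^2.
Result: 2.03 × 10^4 J.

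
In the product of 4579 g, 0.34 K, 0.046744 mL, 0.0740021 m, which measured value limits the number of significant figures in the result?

0.34 K

4579 g → 4 s.f.; 0.34 K → 2 s.f.; 0.046744 mL → 5 s.f.; 0.0740021 m → 6 s.f.
The fewest is 2 significant figures, from 0.34 K.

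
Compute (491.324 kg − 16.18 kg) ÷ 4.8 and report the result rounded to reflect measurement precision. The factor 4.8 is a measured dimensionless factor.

99 kg

491.324 kg − 16.18 kg = 475.144 kg; the difference is limited to 2 decimal places (5 s.f.).
Carrying full precision, 475.144 ÷ 4.8 = 98.9883333333… kg; 4.8 has 2 s.f., so the result keeps min(5, 2) = 2 s.f.
Rounded to 2 significant figures: 99 kg.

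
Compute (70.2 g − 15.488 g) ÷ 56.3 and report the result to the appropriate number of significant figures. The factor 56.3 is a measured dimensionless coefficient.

70.2 g − 15.488 g = 54.712 g; the difference is limited to 1 decimal place (3 s.f.).
Carrying full precision, 54.712 ÷ 56.3 = 0.971793960924… g; 56.3 has 3 s.f., so the result keeps min(3, 3) = 3 s.f.
Rounded to 3 significant figures: 0.972 g.

0.972 g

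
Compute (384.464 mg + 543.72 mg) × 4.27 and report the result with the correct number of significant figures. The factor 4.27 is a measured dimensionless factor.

384.464 mg + 543.72 mg = 928.184 mg; the sum is limited to 2 decimal places (5 s.f.).
Carrying full precision, 928.184 × 4.27 = 3963.34568 mg; 4.27 has 3 s.f., so the result keeps min(5, 3) = 3 s.f.
Rounded to 3 significant figures: 3.96 × 10³ mg.

3.96 × 10³ mg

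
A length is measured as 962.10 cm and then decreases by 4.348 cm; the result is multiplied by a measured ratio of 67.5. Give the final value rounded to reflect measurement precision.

6.46 × 10^4 cm

962.10 cm − 4.348 cm = 957.752 cm; the difference is limited to 2 decimal places (5 s.f.).
Carrying full precision, 957.752 × 67.5 = 64648.26 cm; 67.5 has 3 s.f., so the result keeps min(5, 3) = 3 s.f.
Rounded to 3 significant figures: 6.46 × 10^4 cm.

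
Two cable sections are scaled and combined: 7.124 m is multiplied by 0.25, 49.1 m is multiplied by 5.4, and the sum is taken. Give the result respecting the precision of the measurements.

7.124 × 0.25 = 1.781 → 1.8 m (2 s.f., last digit at the 10^-1 place).
49.1 × 5.4 = 265.14 → 2.7 × 10² m (2 s.f., last digit at the 10^1 place).
Sum: 266.921 m; keep the coarser place, 10^1.
Result: 2.7 × 10² m.

2.7 × 10² m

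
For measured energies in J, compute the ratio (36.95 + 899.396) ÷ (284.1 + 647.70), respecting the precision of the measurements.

1.005

36.95 + 899.396 = 936.346, limited to 2 d.p. → 5 s.f.; 284.1 + 647.70 = 931.80, limited to 1 d.p. → 4 s.f.
Carrying full precision, 936.346 ÷ 931.80 = 1.00487872934…; keep min(5, 4) = 4 s.f.
Rounded to 4 significant figures: 1.005.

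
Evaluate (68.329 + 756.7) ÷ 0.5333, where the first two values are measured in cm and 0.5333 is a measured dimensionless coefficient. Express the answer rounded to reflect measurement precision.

68.329 cm + 756.7 cm = 825.029 cm; the sum is limited to 1 decimal place (4 s.f.).
Carrying full precision, 825.029 ÷ 0.5333 = 1547.02606413… cm; 0.5333 has 4 s.f., so the result keeps min(4, 4) = 4 s.f.
Rounded to 4 significant figures: 1547 cm.

1547 cm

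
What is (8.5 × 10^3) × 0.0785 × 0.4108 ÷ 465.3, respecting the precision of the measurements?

(8.5 × 10^3) × 0.0785 × 0.4108 ÷ 465.3 = 0.589095852138…
Multiplication/division keeps the fewest significant figures: 8.5 × 10^3 → 2 s.f., 0.0785 → 3 s.f., 0.4108 → 4 s.f., 465.3 → 4 s.f.; limit is 2.
Rounded to 2 significant figures: 0.59.

0.59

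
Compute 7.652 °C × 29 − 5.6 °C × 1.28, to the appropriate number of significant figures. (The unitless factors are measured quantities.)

7.652 × 29 = 221.908 → 2.2 × 10^2 °C (2 s.f., last digit at the 10^1 place).
5.6 × 1.28 = 7.168 → 7.2 °C (2 s.f., last digit at the 10^-1 place).
Difference: 214.74 °C; keep the coarser place, 10^1.
Result: 2.1 × 10^2 °C.

2.1 × 10^2 °C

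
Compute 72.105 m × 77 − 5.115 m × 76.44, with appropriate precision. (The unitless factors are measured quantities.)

72.105 × 77 = 5552.085 → 5.6 × 10^3 m (2 s.f., last digit at the 10^2 place).
5.115 × 76.44 = 390.9906 → 391.0 m (4 s.f., last digit at the 10^-1 place).
Difference: 5161.0944 m; keep the coarser place, 10^2.
Result: 5.2 × 10^3 m.

5.2 × 10^3 m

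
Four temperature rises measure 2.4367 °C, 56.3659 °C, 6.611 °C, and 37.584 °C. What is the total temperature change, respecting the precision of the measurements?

2.4367 °C + 56.3659 °C + 6.611 °C + 37.584 °C = 102.9976 °C.
Addition/subtraction keeps the fewest decimal places: 2.4367 → 4 decimal places, 56.3659 → 4 decimal places, 6.611 → 3 decimal places, 37.584 → 3 decimal places; limit is 3.
Rounded to 3 decimal places: 102.998 °C.

102.998 °C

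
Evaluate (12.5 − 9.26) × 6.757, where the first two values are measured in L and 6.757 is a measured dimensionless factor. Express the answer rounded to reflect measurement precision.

22 L

12.5 L − 9.26 L = 3.24 L; the difference is limited to 1 decimal place (2 s.f.).
Carrying full precision, 3.24 × 6.757 = 21.89268 L; 6.757 has 4 s.f., so the result keeps min(2, 4) = 2 s.f.
Rounded to 2 significant figures: 22 L.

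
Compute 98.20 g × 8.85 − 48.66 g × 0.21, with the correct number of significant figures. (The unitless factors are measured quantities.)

859 g

98.20 × 8.85 = 869.07 → 869 g (3 s.f., last digit at the 10^0 place).
48.66 × 0.21 = 10.2186 → 10. g (2 s.f., last digit at the 10^0 place).
Difference: 858.8514 g; keep the coarser place, 10^0.
Result: 859 g.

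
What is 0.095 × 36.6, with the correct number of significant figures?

3.5

0.095 × 36.6 = 3.477
Multiplication/division keeps the fewest significant figures: 0.095 → 2 s.f., 36.6 → 3 s.f.; limit is 2.
Rounded to 2 significant figures: 3.5.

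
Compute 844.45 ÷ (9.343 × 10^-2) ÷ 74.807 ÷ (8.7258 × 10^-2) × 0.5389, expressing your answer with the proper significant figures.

7.462 × 10^2

844.45 ÷ (9.343 × 10^-2) ÷ 74.807 ÷ (8.7258 × 10^-2) × 0.5389 = 746.188036481…
Multiplication/division keeps the fewest significant figures: 844.45 → 5 s.f., 9.343 × 10^-2 → 4 s.f., 74.807 → 5 s.f., 8.7258 × 10^-2 → 5 s.f., 0.5389 → 4 s.f.; limit is 4.
Rounded to 4 significant figures: 7.462 × 10^2.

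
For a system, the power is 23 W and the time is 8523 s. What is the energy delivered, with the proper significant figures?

energy delivered = 23 W × 8523 s = 196029 J.
23 has 2 significant figures; 8523 has 4.
Division/multiplication keeps the fewest: 2 significant figures.
Rounded: 2.0 × 10^5 J.

2.0 × 10^5 J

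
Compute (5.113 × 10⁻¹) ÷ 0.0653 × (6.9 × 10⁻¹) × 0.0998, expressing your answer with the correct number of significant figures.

0.54

(5.113 × 10⁻¹) ÷ 0.0653 × (6.9 × 10⁻¹) × 0.0998 = 0.539190514548…
Multiplication/division keeps the fewest significant figures: 5.113 × 10⁻¹ → 4 s.f., 0.0653 → 3 s.f., 6.9 × 10⁻¹ → 2 s.f., 0.0998 → 3 s.f.; limit is 2.
Rounded to 2 significant figures: 0.54.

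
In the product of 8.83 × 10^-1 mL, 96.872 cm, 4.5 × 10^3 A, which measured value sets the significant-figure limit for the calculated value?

4.5 × 10^3 A

8.83 × 10^-1 mL → 3 s.f.; 96.872 cm → 5 s.f.; 4.5 × 10^3 A → 2 s.f.
The fewest is 2 significant figures, from 4.5 × 10^3 A.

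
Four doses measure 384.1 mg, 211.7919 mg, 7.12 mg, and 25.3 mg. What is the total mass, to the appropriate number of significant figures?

628.3 mg

384.1 mg + 211.7919 mg + 7.12 mg + 25.3 mg = 628.3119 mg.
Addition/subtraction keeps the fewest decimal places: 384.1 → 1 decimal place, 211.7919 → 4 decimal places, 7.12 → 2 decimal places, 25.3 → 1 decimal place; limit is 1.
Rounded to 1 decimal place: 628.3 mg.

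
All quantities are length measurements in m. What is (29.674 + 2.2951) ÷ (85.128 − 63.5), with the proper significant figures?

29.674 + 2.2951 = 31.9691, limited to 3 d.p. → 5 s.f.; 85.128 − 63.5 = 21.628, limited to 1 d.p. → 3 s.f.
Carrying full precision, 31.9691 ÷ 21.628 = 1.47813482523…; keep min(5, 3) = 3 s.f.
Rounded to 3 significant figures: 1.48.

1.48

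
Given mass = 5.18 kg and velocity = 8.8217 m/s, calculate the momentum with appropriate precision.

momentum = 5.18 kg × 8.8217 m/s = 45.696406 kg·m/s.
5.18 has 3 significant figures; 8.8217 has 5.
Division/multiplication keeps the fewest: 3 significant figures.
Rounded: 45.7 kg·m/s.

45.7 kg·m/s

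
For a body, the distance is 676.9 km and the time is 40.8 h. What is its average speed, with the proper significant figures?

average speed = 676.9 km ÷ 40.8 h = 16.5906862745… km/h.
676.9 has 4 significant figures; 40.8 has 3.
Division/multiplication keeps the fewest: 3 significant figures.
Rounded: 16.6 km/h.

16.6 km/h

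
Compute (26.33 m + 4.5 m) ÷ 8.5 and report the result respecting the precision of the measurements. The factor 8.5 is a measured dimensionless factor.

26.33 m + 4.5 m = 30.83 m; the sum is limited to 1 decimal place (3 s.f.).
Carrying full precision, 30.83 ÷ 8.5 = 3.62705882353… m; 8.5 has 2 s.f., so the result keeps min(3, 2) = 2 s.f.
Rounded to 2 significant figures: 3.6 m.

3.6 m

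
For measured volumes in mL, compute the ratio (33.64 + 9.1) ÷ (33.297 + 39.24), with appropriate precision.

33.64 + 9.1 = 42.74, limited to 1 d.p. → 3 s.f.; 33.297 + 39.24 = 72.537, limited to 2 d.p. → 4 s.f.
Carrying full precision, 42.74 ÷ 72.537 = 0.589216537767…; keep min(3, 4) = 3 s.f.
Rounded to 3 significant figures: 0.589.

0.589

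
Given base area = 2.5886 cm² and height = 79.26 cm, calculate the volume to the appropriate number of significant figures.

2.052 × 10^2 cm³

volume = 2.5886 cm² × 79.26 cm = 205.172436 cm³.
2.5886 has 5 significant figures; 79.26 has 4.
Division/multiplication keeps the fewest: 4 significant figures.
Rounded: 2.052 × 10^2 cm³.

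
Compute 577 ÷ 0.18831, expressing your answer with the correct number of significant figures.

3.06 × 10³

577 ÷ 0.18831 = 3064.09643673…
Multiplication/division keeps the fewest significant figures: 577 → 3 s.f., 0.18831 → 5 s.f.; limit is 3.
Rounded to 3 significant figures: 3.06 × 10³.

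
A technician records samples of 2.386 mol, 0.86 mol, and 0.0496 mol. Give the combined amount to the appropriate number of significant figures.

2.386 mol + 0.86 mol + 0.0496 mol = 3.2956 mol.
Addition/subtraction keeps the fewest decimal places: 2.386 → 3 decimal places, 0.86 → 2 decimal places, 0.0496 → 4 decimal places; limit is 2.
Rounded to 2 decimal places: 3.30 mol.

3.30 mol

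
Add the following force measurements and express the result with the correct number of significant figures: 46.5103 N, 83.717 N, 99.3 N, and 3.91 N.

233.4 N

46.5103 N + 83.717 N + 99.3 N + 3.91 N = 233.4373 N.
Addition/subtraction keeps the fewest decimal places: 46.5103 → 4 decimal places, 83.717 → 3 decimal places, 99.3 → 1 decimal place, 3.91 → 2 decimal places; limit is 1.
Rounded to 1 decimal place: 233.4 N.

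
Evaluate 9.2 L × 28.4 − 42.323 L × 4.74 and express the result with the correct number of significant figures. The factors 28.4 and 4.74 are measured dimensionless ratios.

6 × 10¹ L

9.2 × 28.4 = 261.28 → 2.6 × 10² L (2 s.f., last digit at the 10^1 place).
42.323 × 4.74 = 200.61102 → 201 L (3 s.f., last digit at the 10^0 place).
Difference: 60.66898 L; keep the coarser place, 10^1.
Result: 6 × 10¹ L.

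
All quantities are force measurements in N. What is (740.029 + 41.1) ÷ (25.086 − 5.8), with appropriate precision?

740.029 + 41.1 = 781.129, limited to 1 d.p. → 4 s.f.; 25.086 − 5.8 = 19.286, limited to 1 d.p. → 3 s.f.
Carrying full precision, 781.129 ÷ 19.286 = 40.5023851498…; keep min(4, 3) = 3 s.f.
Rounded to 3 significant figures: 40.5.

40.5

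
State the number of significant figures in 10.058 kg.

10.058: zeros between nonzero digits are significant.

5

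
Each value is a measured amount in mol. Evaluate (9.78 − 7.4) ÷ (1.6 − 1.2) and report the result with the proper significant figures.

9.78 − 7.4 = 2.38, limited to 1 d.p. → 2 s.f.; 1.6 − 1.2 = 0.4, limited to 1 d.p. → 1 s.f.
Carrying full precision, 2.38 ÷ 0.4 = 5.95; keep min(2, 1) = 1 s.f.
Rounded to 1 significant figure: 6.

6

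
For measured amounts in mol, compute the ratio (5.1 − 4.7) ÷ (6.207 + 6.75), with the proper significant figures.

0.03

5.1 − 4.7 = 0.4, limited to 1 d.p. → 1 s.f.; 6.207 + 6.75 = 12.957, limited to 2 d.p. → 4 s.f.
Carrying full precision, 0.4 ÷ 12.957 = 0.0308713436752…; keep min(1, 4) = 1 s.f.
Rounded to 1 significant figure: 0.03.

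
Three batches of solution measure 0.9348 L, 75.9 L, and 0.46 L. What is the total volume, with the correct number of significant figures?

0.9348 L + 75.9 L + 0.46 L = 77.2948 L.
Addition/subtraction keeps the fewest decimal places: 0.9348 → 4 decimal places, 75.9 → 1 decimal place, 0.46 → 2 decimal places; limit is 1.
Rounded to 1 decimal place: 77.3 L.

77.3 L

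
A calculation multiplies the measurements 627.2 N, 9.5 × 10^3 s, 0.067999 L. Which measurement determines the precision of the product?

9.5 × 10^3 s

627.2 N → 4 s.f.; 9.5 × 10^3 s → 2 s.f.; 0.067999 L → 5 s.f.
The fewest is 2 significant figures, from 9.5 × 10^3 s.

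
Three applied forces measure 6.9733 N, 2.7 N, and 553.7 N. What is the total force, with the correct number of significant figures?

563.4 N

6.9733 N + 2.7 N + 553.7 N = 563.3733 N.
Addition/subtraction keeps the fewest decimal places: 6.9733 → 4 decimal places, 2.7 → 1 decimal place, 553.7 → 1 decimal place; limit is 1.
Rounded to 1 decimal place: 563.4 N.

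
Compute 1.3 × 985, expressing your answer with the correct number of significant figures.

1.3 × 985 = 1280.5
Multiplication/division keeps the fewest significant figures: 1.3 → 2 s.f., 985 → 3 s.f.; limit is 2.
Rounded to 2 significant figures: 1.3 × 10^3.

1.3 × 10^3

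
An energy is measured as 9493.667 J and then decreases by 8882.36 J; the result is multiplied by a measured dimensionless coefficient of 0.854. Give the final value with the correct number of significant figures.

522 J

9493.667 J − 8882.36 J = 611.307 J; the difference is limited to 2 decimal places (5 s.f.).
Carrying full precision, 611.307 × 0.854 = 522.056178 J; 0.854 has 3 s.f., so the result keeps min(5, 3) = 3 s.f.
Rounded to 3 significant figures: 522 J.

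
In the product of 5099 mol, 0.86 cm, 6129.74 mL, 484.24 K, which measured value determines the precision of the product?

0.86 cm

5099 mol → 4 s.f.; 0.86 cm → 2 s.f.; 6129.74 mL → 6 s.f.; 484.24 K → 5 s.f.
The fewest is 2 significant figures, from 0.86 cm.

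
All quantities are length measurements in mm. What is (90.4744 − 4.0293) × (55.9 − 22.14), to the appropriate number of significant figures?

90.4744 − 4.0293 = 86.4451, limited to 4 d.p. → 6 s.f.; 55.9 − 22.14 = 33.76, limited to 1 d.p. → 3 s.f.
Carrying full precision, 86.4451 × 33.76 = 2918.386576; keep min(6, 3) = 3 s.f.
Rounded to 3 significant figures: 2.92 × 10^3 mm².

2.92 × 10^3 mm²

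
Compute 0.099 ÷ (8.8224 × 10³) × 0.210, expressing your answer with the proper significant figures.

0.099 ÷ (8.8224 × 10³) × 0.210 = 0.00000235650163221…
Multiplication/division keeps the fewest significant figures: 0.099 → 2 s.f., 8.8224 × 10³ → 5 s.f., 0.210 → 3 s.f.; limit is 2.
Rounded to 2 significant figures: 2.4 × 10⁻⁶.

2.4 × 10⁻⁶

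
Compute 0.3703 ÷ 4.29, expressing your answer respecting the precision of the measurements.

0.0863

0.3703 ÷ 4.29 = 0.086317016317…
Multiplication/division keeps the fewest significant figures: 0.3703 → 4 s.f., 4.29 → 3 s.f.; limit is 3.
Rounded to 3 significant figures: 0.0863.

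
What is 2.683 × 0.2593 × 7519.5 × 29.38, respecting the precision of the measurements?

1.537 × 10^5

2.683 × 0.2593 × 7519.5 × 29.38 = 153696.488241…
Multiplication/division keeps the fewest significant figures: 2.683 → 4 s.f., 0.2593 → 4 s.f., 7519.5 → 5 s.f., 29.38 → 4 s.f.; limit is 4.
Rounded to 4 significant figures: 1.537 × 10^5.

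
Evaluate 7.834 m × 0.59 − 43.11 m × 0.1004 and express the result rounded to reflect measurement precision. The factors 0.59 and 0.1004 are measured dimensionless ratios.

0.3 m

7.834 × 0.59 = 4.62206 → 4.6 m (2 s.f., last digit at the 10^-1 place).
43.11 × 0.1004 = 4.328244 → 4.328 m (4 s.f., last digit at the 10^-3 place).
Difference: 0.293816 m; keep the coarser place, 10^-1.
Result: 0.3 m.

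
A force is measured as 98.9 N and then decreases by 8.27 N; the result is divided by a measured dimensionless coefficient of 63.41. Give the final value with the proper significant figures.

1.43 N

98.9 N − 8.27 N = 90.63 N; the difference is limited to 1 decimal place (3 s.f.).
Carrying full precision, 90.63 ÷ 63.41 = 1.42926983126… N; 63.41 has 4 s.f., so the result keeps min(3, 4) = 3 s.f.
Rounded to 3 significant figures: 1.43 N.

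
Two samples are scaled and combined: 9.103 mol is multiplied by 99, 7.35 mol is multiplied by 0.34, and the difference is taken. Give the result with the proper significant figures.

9.0 × 10^2 mol

9.103 × 99 = 901.197 → 9.0 × 10^2 mol (2 s.f., last digit at the 10^1 place).
7.35 × 0.34 = 2.499 → 2.5 mol (2 s.f., last digit at the 10^-1 place).
Difference: 898.698 mol; keep the coarser place, 10^1.
Result: 9.0 × 10^2 mol.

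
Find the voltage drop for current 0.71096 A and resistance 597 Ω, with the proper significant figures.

voltage drop = 0.71096 A × 597 Ω = 424.44312 V.
0.71096 has 5 significant figures; 597 has 3.
Division/multiplication keeps the fewest: 3 significant figures.
Rounded: 424 V.

424 V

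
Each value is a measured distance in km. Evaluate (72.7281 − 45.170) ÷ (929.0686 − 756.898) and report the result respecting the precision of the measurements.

72.7281 − 45.170 = 27.5581, limited to 3 d.p. → 5 s.f.; 929.0686 − 756.898 = 172.1706, limited to 3 d.p. → 6 s.f.
Carrying full precision, 27.5581 ÷ 172.1706 = 0.160062751713…; keep min(5, 6) = 5 s.f.
Rounded to 5 significant figures: 0.16006.

0.16006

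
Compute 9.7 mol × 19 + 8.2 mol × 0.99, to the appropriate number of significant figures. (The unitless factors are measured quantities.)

1.9 × 10^2 mol

9.7 × 19 = 184.3 → 1.8 × 10^2 mol (2 s.f., last digit at the 10^1 place).
8.2 × 0.99 = 8.118 → 8.1 mol (2 s.f., last digit at the 10^-1 place).
Sum: 192.418 mol; keep the coarser place, 10^1.
Result: 1.9 × 10^2 mol.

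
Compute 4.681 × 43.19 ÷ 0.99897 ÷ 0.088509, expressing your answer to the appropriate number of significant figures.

4.681 × 43.19 ÷ 0.99897 ÷ 0.088509 = 2286.55664698…
Multiplication/division keeps the fewest significant figures: 4.681 → 4 s.f., 43.19 → 4 s.f., 0.99897 → 5 s.f., 0.088509 → 5 s.f.; limit is 4.
Rounded to 4 significant figures: 2287.

2287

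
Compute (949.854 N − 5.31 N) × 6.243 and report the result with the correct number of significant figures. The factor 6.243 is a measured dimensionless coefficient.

949.854 N − 5.31 N = 944.544 N; the difference is limited to 2 decimal places (5 s.f.).
Carrying full precision, 944.544 × 6.243 = 5896.788192 N; 6.243 has 4 s.f., so the result keeps min(5, 4) = 4 s.f.
Rounded to 4 significant figures: 5897 N.

5897 N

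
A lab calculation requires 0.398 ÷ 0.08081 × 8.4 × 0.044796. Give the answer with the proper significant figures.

0.398 ÷ 0.08081 × 8.4 × 0.044796 = 1.85326057666…
Multiplication/division keeps the fewest significant figures: 0.398 → 3 s.f., 0.08081 → 4 s.f., 8.4 → 2 s.f., 0.044796 → 5 s.f.; limit is 2.
Rounded to 2 significant figures: 1.9.

1.9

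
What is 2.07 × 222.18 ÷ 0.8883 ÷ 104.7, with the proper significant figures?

2.07 × 222.18 ÷ 0.8883 ÷ 104.7 = 4.94503038062…
Multiplication/division keeps the fewest significant figures: 2.07 → 3 s.f., 222.18 → 5 s.f., 0.8883 → 4 s.f., 104.7 → 4 s.f.; limit is 3.
Rounded to 3 significant figures: 4.95.

4.95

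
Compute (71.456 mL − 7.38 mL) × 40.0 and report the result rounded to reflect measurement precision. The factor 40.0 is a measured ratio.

2.56 × 10³ mL

71.456 mL − 7.38 mL = 64.076 mL; the difference is limited to 2 decimal places (4 s.f.).
Carrying full precision, 64.076 × 40.0 = 2563.04 mL; 40.0 has 3 s.f., so the result keeps min(4, 3) = 3 s.f.
Rounded to 3 significant figures: 2.56 × 10³ mL.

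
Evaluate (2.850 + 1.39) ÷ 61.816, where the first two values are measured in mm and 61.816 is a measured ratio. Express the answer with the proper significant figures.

2.850 mm + 1.39 mm = 4.240 mm; the sum is limited to 2 decimal places (3 s.f.).
Carrying full precision, 4.240 ÷ 61.816 = 0.0685906561408… mm; 61.816 has 5 s.f., so the result keeps min(3, 5) = 3 s.f.
Rounded to 3 significant figures: 0.0686 mm.

0.0686 mm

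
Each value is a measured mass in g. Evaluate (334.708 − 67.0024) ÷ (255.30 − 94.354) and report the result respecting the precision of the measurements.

1.6633

334.708 − 67.0024 = 267.7056, limited to 3 d.p. → 6 s.f.; 255.30 − 94.354 = 160.946, limited to 2 d.p. → 5 s.f.
Carrying full precision, 267.7056 ÷ 160.946 = 1.66332558746…; keep min(6, 5) = 5 s.f.
Rounded to 5 significant figures: 1.6633.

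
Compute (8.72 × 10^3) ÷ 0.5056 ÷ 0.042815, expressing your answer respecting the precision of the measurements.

4.03 × 10^5

(8.72 × 10^3) ÷ 0.5056 ÷ 0.042815 = 402822.268902…
Multiplication/division keeps the fewest significant figures: 8.72 × 10^3 → 3 s.f., 0.5056 → 4 s.f., 0.042815 → 5 s.f.; limit is 3.
Rounded to 3 significant figures: 4.03 × 10^5.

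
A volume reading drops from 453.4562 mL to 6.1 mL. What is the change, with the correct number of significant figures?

447.4 mL

453.4562 mL − 6.1 mL = 447.3562 mL.
Addition/subtraction keeps the fewest decimal places: 453.4562 → 4 decimal places, 6.1 → 1 decimal place; limit is 1.
Rounded to 1 decimal place: 447.4 mL.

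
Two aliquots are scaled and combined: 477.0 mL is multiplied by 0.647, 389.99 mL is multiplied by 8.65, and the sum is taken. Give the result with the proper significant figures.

477.0 × 0.647 = 308.619 → 309 mL (3 s.f., last digit at the 10^0 place).
389.99 × 8.65 = 3373.4135 → 3.37 × 10^3 mL (3 s.f., last digit at the 10^1 place).
Sum: 3682.0325 mL; keep the coarser place, 10^1.
Result: 3.68 × 10^3 mL.

3.68 × 10^3 mL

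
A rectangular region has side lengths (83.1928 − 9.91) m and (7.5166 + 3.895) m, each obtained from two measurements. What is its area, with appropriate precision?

83.1928 − 9.91 = 73.2828, limited to 2 d.p. → 4 s.f.; 7.5166 + 3.895 = 11.4116, limited to 3 d.p. → 5 s.f.
Carrying full precision, 73.2828 × 11.4116 = 836.27400048; keep min(4, 5) = 4 s.f.
Rounded to 4 significant figures: 836.3 m².

836.3 m²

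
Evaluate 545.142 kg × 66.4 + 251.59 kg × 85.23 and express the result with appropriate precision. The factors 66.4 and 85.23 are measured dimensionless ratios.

545.142 × 66.4 = 36197.4288 → 3.62 × 10^4 kg (3 s.f., last digit at the 10^2 place).
251.59 × 85.23 = 21443.0157 → 2.144 × 10^4 kg (4 s.f., last digit at the 10^1 place).
Sum: 57640.4445 kg; keep the coarser place, 10^2.
Result: 5.76 × 10^4 kg.

5.76 × 10^4 kg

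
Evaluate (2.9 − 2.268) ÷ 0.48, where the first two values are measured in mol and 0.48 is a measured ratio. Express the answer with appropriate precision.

2.9 mol − 2.268 mol = 0.632 mol; the difference is limited to 1 decimal place (1 s.f.).
Carrying full precision, 0.632 ÷ 0.48 = 1.31666666667… mol; 0.48 has 2 s.f., so the result keeps min(1, 2) = 1 s.f.
Rounded to 1 significant figure: 1 mol.

1 mol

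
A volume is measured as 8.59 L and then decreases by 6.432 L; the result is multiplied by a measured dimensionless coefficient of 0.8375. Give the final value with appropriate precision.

8.59 L − 6.432 L = 2.158 L; the difference is limited to 2 decimal places (3 s.f.).
Carrying full precision, 2.158 × 0.8375 = 1.807325 L; 0.8375 has 4 s.f., so the result keeps min(3, 4) = 3 s.f.
Rounded to 3 significant figures: 1.81 L.

1.81 L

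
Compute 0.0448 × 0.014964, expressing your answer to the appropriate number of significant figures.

0.0448 × 0.014964 = 0.0006703872
Multiplication/division keeps the fewest significant figures: 0.0448 → 3 s.f., 0.014964 → 5 s.f.; limit is 3.
Rounded to 3 significant figures: 6.70 × 10⁻⁴.

6.70 × 10⁻⁴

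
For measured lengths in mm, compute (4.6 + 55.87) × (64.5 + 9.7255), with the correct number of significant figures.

4.6 + 55.87 = 60.47, limited to 1 d.p. → 3 s.f.; 64.5 + 9.7255 = 74.2255, limited to 1 d.p. → 3 s.f.
Carrying full precision, 60.47 × 74.2255 = 4488.415985; keep min(3, 3) = 3 s.f.
Rounded to 3 significant figures: 4.49 × 10^3 mm².

4.49 × 10^3 mm²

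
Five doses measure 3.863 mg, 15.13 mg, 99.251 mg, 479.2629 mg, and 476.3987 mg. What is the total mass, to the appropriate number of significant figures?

1073.91 mg

3.863 mg + 15.13 mg + 99.251 mg + 479.2629 mg + 476.3987 mg = 1073.9056 mg.
Addition/subtraction keeps the fewest decimal places: 3.863 → 3 decimal places, 15.13 → 2 decimal places, 99.251 → 3 decimal places, 479.2629 → 4 decimal places, 476.3987 → 4 decimal places; limit is 2.
Rounded to 2 decimal places: 1073.91 mg.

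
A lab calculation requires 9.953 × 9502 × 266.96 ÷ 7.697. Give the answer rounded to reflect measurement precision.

3.280 × 10⁶

9.953 × 9502 × 266.96 ÷ 7.697 = 3280150.2489…
Multiplication/division keeps the fewest significant figures: 9.953 → 4 s.f., 9502 → 4 s.f., 266.96 → 5 s.f., 7.697 → 4 s.f.; limit is 4.
Rounded to 4 significant figures: 3.280 × 10⁶.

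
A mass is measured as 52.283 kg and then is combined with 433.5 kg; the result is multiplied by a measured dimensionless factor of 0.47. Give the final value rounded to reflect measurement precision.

52.283 kg + 433.5 kg = 485.783 kg; the sum is limited to 1 decimal place (4 s.f.).
Carrying full precision, 485.783 × 0.47 = 228.31801 kg; 0.47 has 2 s.f., so the result keeps min(4, 2) = 2 s.f.
Rounded to 2 significant figures: 2.3 × 10^2 kg.

2.3 × 10^2 kg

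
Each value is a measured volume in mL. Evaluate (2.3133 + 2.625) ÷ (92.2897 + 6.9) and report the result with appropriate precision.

2.3133 + 2.625 = 4.9383, limited to 3 d.p. → 4 s.f.; 92.2897 + 6.9 = 99.1897, limited to 1 d.p. → 3 s.f.
Carrying full precision, 4.9383 ÷ 99.1897 = 0.049786419356…; keep min(4, 3) = 3 s.f.
Rounded to 3 significant figures: 0.0498.

0.0498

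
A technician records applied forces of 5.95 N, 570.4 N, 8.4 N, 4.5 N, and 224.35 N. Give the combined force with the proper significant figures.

813.6 N

5.95 N + 570.4 N + 8.4 N + 4.5 N + 224.35 N = 813.60 N.
Addition/subtraction keeps the fewest decimal places: 5.95 → 2 decimal places, 570.4 → 1 decimal place, 8.4 → 1 decimal place, 4.5 → 1 decimal place, 224.35 → 2 decimal places; limit is 1.
Rounded to 1 decimal place: 813.6 N.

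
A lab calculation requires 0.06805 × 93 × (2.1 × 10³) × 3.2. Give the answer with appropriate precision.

4.3 × 10⁴

0.06805 × 93 × (2.1 × 10³) × 3.2 = 42528.528
Multiplication/division keeps the fewest significant figures: 0.06805 → 4 s.f., 93 → 2 s.f., 2.1 × 10³ → 2 s.f., 3.2 → 2 s.f.; limit is 2.
Rounded to 2 significant figures: 4.3 × 10⁴.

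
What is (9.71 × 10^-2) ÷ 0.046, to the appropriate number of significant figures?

2.1

(9.71 × 10^-2) ÷ 0.046 = 2.11086956522…
Multiplication/division keeps the fewest significant figures: 9.71 × 10^-2 → 3 s.f., 0.046 → 2 s.f.; limit is 2.
Rounded to 2 significant figures: 2.1.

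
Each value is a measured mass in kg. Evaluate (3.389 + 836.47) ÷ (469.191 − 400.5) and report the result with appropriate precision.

12.2

3.389 + 836.47 = 839.859, limited to 2 d.p. → 5 s.f.; 469.191 − 400.5 = 68.691, limited to 1 d.p. → 3 s.f.
Carrying full precision, 839.859 ÷ 68.691 = 12.2266235751…; keep min(5, 3) = 3 s.f.
Rounded to 3 significant figures: 12.2.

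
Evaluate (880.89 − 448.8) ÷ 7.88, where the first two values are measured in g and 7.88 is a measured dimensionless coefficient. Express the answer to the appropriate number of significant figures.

880.89 g − 448.8 g = 432.09 g; the difference is limited to 1 decimal place (4 s.f.).
Carrying full precision, 432.09 ÷ 7.88 = 54.8337563452… g; 7.88 has 3 s.f., so the result keeps min(4, 3) = 3 s.f.
Rounded to 3 significant figures: 54.8 g.

54.8 g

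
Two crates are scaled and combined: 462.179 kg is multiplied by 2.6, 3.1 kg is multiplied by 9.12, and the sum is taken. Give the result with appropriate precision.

1.2 × 10^3 kg

462.179 × 2.6 = 1201.6654 → 1.2 × 10^3 kg (2 s.f., last digit at the 10^2 place).
3.1 × 9.12 = 28.272 → 28 kg (2 s.f., last digit at the 10^0 place).
Sum: 1229.9374 kg; keep the coarser place, 10^2.
Result: 1.2 × 10^3 kg.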